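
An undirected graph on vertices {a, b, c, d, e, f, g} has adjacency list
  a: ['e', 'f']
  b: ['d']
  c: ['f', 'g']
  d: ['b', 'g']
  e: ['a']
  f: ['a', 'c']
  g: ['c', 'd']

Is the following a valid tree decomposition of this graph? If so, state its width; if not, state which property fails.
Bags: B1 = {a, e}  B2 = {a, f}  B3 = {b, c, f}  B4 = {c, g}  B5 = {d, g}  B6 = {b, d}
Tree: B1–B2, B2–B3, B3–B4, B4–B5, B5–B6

No — bags containing vertex b are not connected in the tree.

A tree decomposition must satisfy three properties: every vertex lies in some bag; for every edge, both endpoints lie together in some bag; and for every vertex, the bags containing it form a connected subtree. Here bags containing vertex b are not connected in the tree, so the decomposition is invalid.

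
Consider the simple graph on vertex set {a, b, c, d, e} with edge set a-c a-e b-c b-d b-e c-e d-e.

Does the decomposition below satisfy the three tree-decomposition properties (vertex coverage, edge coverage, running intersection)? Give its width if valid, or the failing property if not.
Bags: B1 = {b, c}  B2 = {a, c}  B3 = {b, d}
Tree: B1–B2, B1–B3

No — vertex e appears in no bag.

A tree decomposition must satisfy three properties: every vertex lies in some bag; for every edge, both endpoints lie together in some bag; and for every vertex, the bags containing it form a connected subtree. Here vertex e appears in no bag, so the decomposition is invalid.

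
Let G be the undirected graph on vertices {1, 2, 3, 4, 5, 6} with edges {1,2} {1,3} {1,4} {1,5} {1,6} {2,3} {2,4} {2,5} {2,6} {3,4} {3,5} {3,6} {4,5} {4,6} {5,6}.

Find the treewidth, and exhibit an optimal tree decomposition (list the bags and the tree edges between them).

Treewidth 5.
Bags: B1 = {1, 2, 3, 4, 5, 6}
Tree: (single bag)

With just one bag of size 6, the width is 6 − 1 = 5, so tw(G) ≤ 5. For the lower bound, the 6 vertices {1, 2, 3, 4, 5, 6} are pairwise adjacent, and any tree decomposition puts a clique entirely inside one bag — forcing width ≥ 5. The upper and lower bounds meet at 5, so that is the treewidth.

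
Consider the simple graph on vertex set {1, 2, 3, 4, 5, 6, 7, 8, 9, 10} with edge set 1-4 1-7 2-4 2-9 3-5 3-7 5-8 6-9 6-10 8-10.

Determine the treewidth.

A width-2 tree decomposition is:
Bags: B1 = {2, 6, 9}  B2 = {2, 4, 6}  B3 = {1, 4, 6}  B4 = {1, 6, 7}  B5 = {3, 6, 7}  B6 = {3, 5, 6}  B7 = {5, 6, 8}  B8 = {6, 8, 10}
Tree: B1–B2, B2–B3, B3–B4, B4–B5, B5–B6, B6–B7, B7–B8
Each bag holds 3 vertices, so the decomposition has width 2, which upper-bounds the treewidth. For the lower bound, G contains the cycle 6–9–2–4–1–7–3–5–8–10–6, so G is not a forest; only forests have treewidth ≤ 1, hence tw(G) ≥ 2. The upper and lower bounds meet at 2, so that is the treewidth.

2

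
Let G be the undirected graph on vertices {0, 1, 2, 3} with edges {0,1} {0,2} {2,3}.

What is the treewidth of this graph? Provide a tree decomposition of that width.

Treewidth 1.
Bags: B1 = {0, 1}  B2 = {0, 2}  B3 = {2, 3}
Tree: B1–B2, B2–B3

The largest bag has 2 vertices, giving width 1; this decomposition certifies tw(G) ≤ 1. Since G has at least one edge (e.g. 1–0), it is not an edgeless graph, so tw(G) ≥ 1. The upper and lower bounds meet at 1, so that is the treewidth.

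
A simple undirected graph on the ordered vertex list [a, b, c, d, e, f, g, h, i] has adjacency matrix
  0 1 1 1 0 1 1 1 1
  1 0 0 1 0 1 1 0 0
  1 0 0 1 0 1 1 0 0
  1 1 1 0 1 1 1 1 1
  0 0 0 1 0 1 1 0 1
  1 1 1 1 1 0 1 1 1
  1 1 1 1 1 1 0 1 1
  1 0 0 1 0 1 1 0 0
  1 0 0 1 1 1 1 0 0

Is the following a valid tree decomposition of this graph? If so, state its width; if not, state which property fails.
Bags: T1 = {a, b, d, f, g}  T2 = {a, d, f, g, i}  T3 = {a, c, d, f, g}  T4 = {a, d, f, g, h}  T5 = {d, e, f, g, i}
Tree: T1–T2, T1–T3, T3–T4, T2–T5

Yes; width 4.

Every vertex of G appears in some bag (union = {a, b, c, d, e, f, g, h, i}); every edge is covered by a bag; and for each vertex v the set of bags containing v is connected in the bag tree. The decomposition is therefore valid. The largest bag has 5 vertices, so the width is 4.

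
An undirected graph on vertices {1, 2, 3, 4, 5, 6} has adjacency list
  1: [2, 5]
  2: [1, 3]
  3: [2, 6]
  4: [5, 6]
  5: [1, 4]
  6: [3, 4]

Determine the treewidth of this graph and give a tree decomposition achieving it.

Every bag has size at most 3, so the width is 3 − 1 = 2 and tw(G) ≤ 2. For the lower bound, G contains the cycle 5–4–6–3–2–1–5, so G is not a forest; only forests have treewidth ≤ 1, hence tw(G) ≥ 2. The upper and lower bounds meet at 2, so that is the treewidth.

Treewidth 2.
Bags: B1 = {4, 5, 6}  B2 = {3, 5, 6}  B3 = {2, 3, 5}  B4 = {1, 2, 5}
Tree: B1–B2, B2–B3, B3–B4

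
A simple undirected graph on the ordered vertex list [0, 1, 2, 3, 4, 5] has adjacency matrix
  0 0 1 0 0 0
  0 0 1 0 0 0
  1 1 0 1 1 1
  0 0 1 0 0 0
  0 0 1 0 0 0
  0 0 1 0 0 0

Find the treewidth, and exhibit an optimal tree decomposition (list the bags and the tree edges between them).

Treewidth 1.
Bags: B1 = {0, 2}  B2 = {2, 4}  B3 = {1, 2}  B4 = {2, 5}  B5 = {2, 3}
Tree: B1–B2, B1–B3, B2–B4, B2–B5

Each bag holds 2 vertices, so the decomposition has width 1, which upper-bounds the treewidth. Since G has at least one edge (e.g. 0–2), it is not an edgeless graph, so tw(G) ≥ 1. Hence tw(G) = 1 exactly.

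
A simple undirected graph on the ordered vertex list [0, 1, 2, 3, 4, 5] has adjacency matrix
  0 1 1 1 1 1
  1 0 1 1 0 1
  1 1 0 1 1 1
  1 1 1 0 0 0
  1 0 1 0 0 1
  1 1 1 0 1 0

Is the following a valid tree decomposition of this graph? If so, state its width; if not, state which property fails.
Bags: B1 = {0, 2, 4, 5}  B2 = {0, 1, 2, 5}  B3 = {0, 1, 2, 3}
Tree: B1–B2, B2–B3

Yes; width 3.

Every vertex of G appears in some bag (union = {0, 1, 2, 3, 4, 5}); every edge is covered by a bag; and for each vertex v the set of bags containing v is connected in the bag tree. The decomposition is therefore valid. The largest bag has 4 vertices, so the width is 3.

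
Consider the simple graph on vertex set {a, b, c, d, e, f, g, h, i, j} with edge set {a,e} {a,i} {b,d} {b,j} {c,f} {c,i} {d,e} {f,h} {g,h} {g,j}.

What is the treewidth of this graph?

2

A width-2 tree decomposition is:
Bags: B1 = {c, f, h}  B2 = {c, g, h}  B3 = {c, g, j}  B4 = {b, c, j}  B5 = {b, c, d}  B6 = {c, d, e}  B7 = {a, c, e}  B8 = {a, c, i}
Tree: B1–B2, B2–B3, B3–B4, B4–B5, B5–B6, B6–B7, B7–B8
Each bag holds 3 vertices, so the decomposition has width 2, which upper-bounds the treewidth. The edges c–f–h–g–j–b–d–e–a–i–c form a cycle, so G is not a tree and its treewidth is at least 2. Combining the bounds, tw(G) = 2.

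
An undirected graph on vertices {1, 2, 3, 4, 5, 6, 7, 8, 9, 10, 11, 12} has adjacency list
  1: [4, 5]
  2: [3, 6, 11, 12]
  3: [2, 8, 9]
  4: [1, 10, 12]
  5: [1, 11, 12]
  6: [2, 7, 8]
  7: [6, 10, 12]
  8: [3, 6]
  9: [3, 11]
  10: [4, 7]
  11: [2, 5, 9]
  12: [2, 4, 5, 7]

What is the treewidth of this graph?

3

A width-3 tree decomposition is:
Bags: B1 = {1, 4, 7, 10}  B2 = {1, 4, 7, 12}  B3 = {1, 5, 7, 12}  B4 = {5, 6, 7, 12}  B5 = {2, 5, 6, 12}  B6 = {2, 5, 6, 11}  B7 = {2, 6, 8, 11}  B8 = {2, 3, 8, 11}  B9 = {3, 8, 9, 11}
Tree: B1–B2, B2–B3, B3–B4, B4–B5, B5–B6, B6–B7, B7–B8, B8–B9
The largest bag has 4 vertices, giving width 3; this decomposition certifies tw(G) ≤ 3. For the lower bound: the 4 vertex sets {1,4,10}, {7}, {12}, {2,5,6,11} are disjoint, each induces a connected subgraph, and every pair is joined by at least one edge of G. Contracting each set to a single vertex therefore yields K_{4} as a minor, and since treewidth is minor-monotone, tw(G) ≥ tw(K_{4}) = 3. Hence tw(G) = 3 exactly.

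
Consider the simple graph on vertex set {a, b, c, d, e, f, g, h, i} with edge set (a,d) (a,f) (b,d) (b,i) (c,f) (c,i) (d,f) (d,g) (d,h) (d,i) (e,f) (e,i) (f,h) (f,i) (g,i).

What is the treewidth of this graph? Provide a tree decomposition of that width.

Treewidth 2.
Bags: B1 = {c, f, i}  B2 = {d, f, i}  B3 = {d, f, h}  B4 = {b, d, i}  B5 = {d, g, i}  B6 = {e, f, i}  B7 = {a, d, f}
Tree: B1–B2, B2–B3, B2–B4, B4–B5, B2–B6, B3–B7

Each bag holds 3 vertices, so the decomposition has width 2, which upper-bounds the treewidth. Conversely, {d, g, i} is a clique of size 3, and the vertices of any clique must share a bag in every tree decomposition; so some bag has ≥ 3 vertices and tw(G) ≥ 2. The upper and lower bounds meet at 2, so that is the treewidth.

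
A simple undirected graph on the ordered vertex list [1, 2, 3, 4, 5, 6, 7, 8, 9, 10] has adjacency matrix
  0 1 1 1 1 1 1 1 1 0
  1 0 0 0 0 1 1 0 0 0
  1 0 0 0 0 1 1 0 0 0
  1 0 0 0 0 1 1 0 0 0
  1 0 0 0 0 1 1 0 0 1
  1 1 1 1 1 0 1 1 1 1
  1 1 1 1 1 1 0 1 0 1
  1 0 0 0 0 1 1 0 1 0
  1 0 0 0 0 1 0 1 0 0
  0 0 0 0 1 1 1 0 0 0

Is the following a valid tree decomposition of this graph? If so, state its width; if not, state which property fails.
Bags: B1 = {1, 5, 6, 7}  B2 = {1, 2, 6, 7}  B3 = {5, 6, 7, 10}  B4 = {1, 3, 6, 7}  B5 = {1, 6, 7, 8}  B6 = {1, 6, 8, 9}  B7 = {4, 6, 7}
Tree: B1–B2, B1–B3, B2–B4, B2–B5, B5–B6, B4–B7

A tree decomposition must satisfy three properties: every vertex lies in some bag; for every edge, both endpoints lie together in some bag; and for every vertex, the bags containing it form a connected subtree. Here edge (1,4) lies in no bag, so the decomposition is invalid.

No — edge (1,4) lies in no bag.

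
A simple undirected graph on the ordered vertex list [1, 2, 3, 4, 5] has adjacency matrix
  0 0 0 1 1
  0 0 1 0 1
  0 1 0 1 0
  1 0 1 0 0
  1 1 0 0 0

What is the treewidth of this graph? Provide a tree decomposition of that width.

Each bag holds 3 vertices, so the decomposition has width 2, which upper-bounds the treewidth. Since 5–2–3–4–1–5 is a cycle in G, G is not acyclic. Forests are exactly the graphs of treewidth ≤ 1, so tw(G) ≥ 2. Combining the bounds, tw(G) = 2.

Treewidth 2.
One such decomposition:
Bags: B1 = {2, 3, 5}  B2 = {3, 4, 5}  B3 = {1, 4, 5}
Tree: B1–B2, B2–B3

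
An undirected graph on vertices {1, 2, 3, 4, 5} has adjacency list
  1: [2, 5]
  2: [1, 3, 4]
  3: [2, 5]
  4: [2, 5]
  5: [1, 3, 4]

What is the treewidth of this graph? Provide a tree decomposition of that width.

Treewidth 2.
One such decomposition:
Bags: B1 = {1, 2, 5}  B2 = {2, 3, 5}  B3 = {2, 4, 5}
Tree: B1–B2, B2–B3

The largest bag has 3 vertices, giving width 2; this decomposition certifies tw(G) ≤ 2. For the lower bound, G contains the cycle 1–5–3–2–1, so G is not a forest; only forests have treewidth ≤ 1, hence tw(G) ≥ 2. Combining the bounds, tw(G) = 2.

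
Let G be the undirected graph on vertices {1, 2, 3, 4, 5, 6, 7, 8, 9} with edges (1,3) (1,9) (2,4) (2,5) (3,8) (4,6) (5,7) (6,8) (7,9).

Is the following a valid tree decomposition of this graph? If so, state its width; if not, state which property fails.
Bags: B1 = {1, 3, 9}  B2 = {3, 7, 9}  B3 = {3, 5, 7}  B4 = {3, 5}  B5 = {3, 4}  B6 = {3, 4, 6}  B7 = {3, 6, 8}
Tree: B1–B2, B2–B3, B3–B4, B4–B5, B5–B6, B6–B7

No — vertex 2 appears in no bag.

A tree decomposition must satisfy three properties: every vertex lies in some bag; for every edge, both endpoints lie together in some bag; and for every vertex, the bags containing it form a connected subtree. Here vertex 2 appears in no bag, so the decomposition is invalid.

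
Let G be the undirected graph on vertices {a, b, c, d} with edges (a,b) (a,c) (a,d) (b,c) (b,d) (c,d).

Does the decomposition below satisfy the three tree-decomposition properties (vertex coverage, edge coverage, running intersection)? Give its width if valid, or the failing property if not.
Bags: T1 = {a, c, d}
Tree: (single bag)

No — vertex b appears in no bag.

A tree decomposition must satisfy three properties: every vertex lies in some bag; for every edge, both endpoints lie together in some bag; and for every vertex, the bags containing it form a connected subtree. Here vertex b appears in no bag, so the decomposition is invalid.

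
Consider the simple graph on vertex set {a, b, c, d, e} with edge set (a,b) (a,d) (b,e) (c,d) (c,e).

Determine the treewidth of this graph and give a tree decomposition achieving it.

Treewidth 2.
One optimal decomposition is:
Bags: B1 = {c, d, e}  B2 = {b, d, e}  B3 = {a, b, d}
Tree: B1–B2, B2–B3

Every bag has size at most 3, so the width is 3 − 1 = 2 and tw(G) ≤ 2. Since d–c–e–b–a–d is a cycle in G, G is not acyclic. Forests are exactly the graphs of treewidth ≤ 1, so tw(G) ≥ 2. Therefore the treewidth is 2.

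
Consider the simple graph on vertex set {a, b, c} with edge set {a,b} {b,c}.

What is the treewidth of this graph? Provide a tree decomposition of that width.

The largest bag has 2 vertices, giving width 1; this decomposition certifies tw(G) ≤ 1. Since G has at least one edge (e.g. b–a), it is not an edgeless graph, so tw(G) ≥ 1. Combining the bounds, tw(G) = 1.

Treewidth 1.
One such decomposition:
Bags: B1 = {a, b}  B2 = {b, c}
Tree: B1–B2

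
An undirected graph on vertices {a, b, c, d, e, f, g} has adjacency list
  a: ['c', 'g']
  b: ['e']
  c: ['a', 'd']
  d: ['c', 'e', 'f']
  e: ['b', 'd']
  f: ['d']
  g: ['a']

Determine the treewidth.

A width-1 tree decomposition is:
Bags: B1 = {d, e}  B2 = {b, e}  B3 = {d, f}  B4 = {c, d}  B5 = {a, c}  B6 = {a, g}
Tree: B1–B2, B1–B3, B1–B4, B4–B5, B5–B6
Each bag holds 2 vertices, so the decomposition has width 1, which upper-bounds the treewidth. Any graph with an edge has treewidth ≥ 1, and G has the edge d–e. Combining the bounds, tw(G) = 1.

1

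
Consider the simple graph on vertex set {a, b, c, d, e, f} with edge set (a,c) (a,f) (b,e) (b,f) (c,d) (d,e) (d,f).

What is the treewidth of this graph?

2

A width-2 tree decomposition is:
Bags: B1 = {b, e, f}  B2 = {d, e, f}  B3 = {a, d, f}  B4 = {a, c, d}
Tree: B1–B2, B2–B3, B3–B4
Each bag holds 3 vertices, so the decomposition has width 2, which upper-bounds the treewidth. For the lower bound, G contains the cycle b–e–d–f–b, so G is not a forest; only forests have treewidth ≤ 1, hence tw(G) ≥ 2. Combining the bounds, tw(G) = 2.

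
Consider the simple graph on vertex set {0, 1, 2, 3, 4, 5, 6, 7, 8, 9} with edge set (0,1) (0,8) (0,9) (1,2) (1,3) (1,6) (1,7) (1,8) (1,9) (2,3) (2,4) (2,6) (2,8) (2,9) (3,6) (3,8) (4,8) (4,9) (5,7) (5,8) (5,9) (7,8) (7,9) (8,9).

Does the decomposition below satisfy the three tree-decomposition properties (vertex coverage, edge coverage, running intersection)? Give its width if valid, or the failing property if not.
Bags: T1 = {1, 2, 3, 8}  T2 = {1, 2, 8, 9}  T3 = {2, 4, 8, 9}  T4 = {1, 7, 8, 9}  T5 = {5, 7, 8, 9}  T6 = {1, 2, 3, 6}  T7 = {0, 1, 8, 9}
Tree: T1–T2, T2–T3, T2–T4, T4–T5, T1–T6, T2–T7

Checking the three conditions: (i) the bags cover all of {0, 1, 2, 3, 4, 5, 6, 7, 8, 9}; (ii) for each edge, some bag contains both endpoints; (iii) the bags containing any fixed vertex form a subtree. All hold, so the decomposition is valid with width 4 − 1 = 3.

Yes; width 3.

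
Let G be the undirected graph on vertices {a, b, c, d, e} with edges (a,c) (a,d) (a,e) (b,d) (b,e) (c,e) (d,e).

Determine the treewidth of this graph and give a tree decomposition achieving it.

Treewidth 2.
One optimal decomposition is:
Bags: B1 = {b, d, e}  B2 = {a, d, e}  B3 = {a, c, e}
Tree: B1–B2, B2–B3

Every bag has size at most 3, so the width is 3 − 1 = 2 and tw(G) ≤ 2. For the lower bound, the 3 vertices {a, d, e} are pairwise adjacent, and any tree decomposition puts a clique entirely inside one bag — forcing width ≥ 2. Therefore the treewidth is 2.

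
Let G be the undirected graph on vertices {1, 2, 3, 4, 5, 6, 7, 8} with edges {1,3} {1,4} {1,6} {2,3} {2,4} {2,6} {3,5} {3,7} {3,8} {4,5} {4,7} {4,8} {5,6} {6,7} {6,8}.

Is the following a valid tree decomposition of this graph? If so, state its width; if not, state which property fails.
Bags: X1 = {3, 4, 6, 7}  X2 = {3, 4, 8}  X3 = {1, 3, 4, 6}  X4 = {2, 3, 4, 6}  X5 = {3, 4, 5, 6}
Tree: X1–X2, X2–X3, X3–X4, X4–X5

No — edge (6,8) lies in no bag.

A tree decomposition must satisfy three properties: every vertex lies in some bag; for every edge, both endpoints lie together in some bag; and for every vertex, the bags containing it form a connected subtree. Here edge (6,8) lies in no bag, so the decomposition is invalid.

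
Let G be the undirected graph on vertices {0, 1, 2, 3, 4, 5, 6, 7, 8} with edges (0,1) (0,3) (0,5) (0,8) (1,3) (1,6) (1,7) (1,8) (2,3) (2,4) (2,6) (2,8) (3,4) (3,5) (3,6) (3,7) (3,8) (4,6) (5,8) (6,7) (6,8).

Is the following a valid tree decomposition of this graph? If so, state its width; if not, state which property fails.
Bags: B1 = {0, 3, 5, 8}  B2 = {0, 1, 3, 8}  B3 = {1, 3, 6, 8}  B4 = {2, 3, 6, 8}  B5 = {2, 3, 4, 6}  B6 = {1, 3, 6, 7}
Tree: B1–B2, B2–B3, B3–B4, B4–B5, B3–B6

Yes; width 3.

Every vertex of G appears in some bag (union = {0, 1, 2, 3, 4, 5, 6, 7, 8}); every edge is covered by a bag; and for each vertex v the set of bags containing v is connected in the bag tree. The decomposition is therefore valid. The largest bag has 4 vertices, so the width is 3.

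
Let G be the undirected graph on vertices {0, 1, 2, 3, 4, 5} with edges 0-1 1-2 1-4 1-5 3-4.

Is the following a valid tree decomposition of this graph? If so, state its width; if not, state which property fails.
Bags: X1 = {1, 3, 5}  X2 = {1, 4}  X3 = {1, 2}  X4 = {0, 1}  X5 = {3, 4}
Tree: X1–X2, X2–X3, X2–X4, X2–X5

A tree decomposition must satisfy three properties: every vertex lies in some bag; for every edge, both endpoints lie together in some bag; and for every vertex, the bags containing it form a connected subtree. Here bags containing vertex 3 are not connected in the tree, so the decomposition is invalid.

No — bags containing vertex 3 are not connected in the tree.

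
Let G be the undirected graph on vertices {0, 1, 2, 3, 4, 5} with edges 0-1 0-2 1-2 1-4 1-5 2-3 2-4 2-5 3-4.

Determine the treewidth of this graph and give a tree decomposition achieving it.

Every bag has size at most 3, so the width is 3 − 1 = 2 and tw(G) ≤ 2. On the other hand G contains the 3-clique {0, 1, 2}. A clique must lie in a single bag of any decomposition, so no decomposition can have width below 2. The upper and lower bounds meet at 2, so that is the treewidth.

Treewidth 2.
One optimal decomposition is:
Bags: B1 = {0, 1, 2}  B2 = {1, 2, 5}  B3 = {1, 2, 4}  B4 = {2, 3, 4}
Tree: B1–B2, B1–B3, B3–B4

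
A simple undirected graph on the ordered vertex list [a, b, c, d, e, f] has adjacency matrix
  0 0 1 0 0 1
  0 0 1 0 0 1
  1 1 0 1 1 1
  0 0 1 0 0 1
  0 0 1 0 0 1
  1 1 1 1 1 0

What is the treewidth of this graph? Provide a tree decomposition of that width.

Treewidth 2.
One such decomposition:
Bags: B1 = {c, e, f}  B2 = {b, c, f}  B3 = {c, d, f}  B4 = {a, c, f}
Tree: B1–B2, B1–B3, B1–B4

The largest bag has 3 vertices, giving width 2; this decomposition certifies tw(G) ≤ 2. For the lower bound, the 3 vertices {c, d, f} are pairwise adjacent, and any tree decomposition puts a clique entirely inside one bag — forcing width ≥ 2. Combining the bounds, tw(G) = 2.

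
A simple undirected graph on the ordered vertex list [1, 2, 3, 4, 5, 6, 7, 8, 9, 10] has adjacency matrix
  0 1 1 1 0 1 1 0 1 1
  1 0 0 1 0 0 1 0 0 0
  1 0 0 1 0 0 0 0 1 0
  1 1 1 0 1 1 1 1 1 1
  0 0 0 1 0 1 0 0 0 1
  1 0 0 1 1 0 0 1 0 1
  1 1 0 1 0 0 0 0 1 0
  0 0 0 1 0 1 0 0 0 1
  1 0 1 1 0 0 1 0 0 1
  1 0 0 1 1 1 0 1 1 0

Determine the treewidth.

3

A width-3 tree decomposition is:
Bags: B1 = {1, 4, 6, 10}  B2 = {1, 4, 9, 10}  B3 = {1, 4, 7, 9}  B4 = {4, 5, 6, 10}  B5 = {4, 6, 8, 10}  B6 = {1, 2, 4, 7}  B7 = {1, 3, 4, 9}
Tree: B1–B2, B2–B3, B1–B4, B4–B5, B3–B6, B3–B7
Every bag has size at most 4, so the width is 4 − 1 = 3 and tw(G) ≤ 3. For the lower bound, the 4 vertices {4, 6, 8, 10} are pairwise adjacent, and any tree decomposition puts a clique entirely inside one bag — forcing width ≥ 3. Therefore the treewidth is 3.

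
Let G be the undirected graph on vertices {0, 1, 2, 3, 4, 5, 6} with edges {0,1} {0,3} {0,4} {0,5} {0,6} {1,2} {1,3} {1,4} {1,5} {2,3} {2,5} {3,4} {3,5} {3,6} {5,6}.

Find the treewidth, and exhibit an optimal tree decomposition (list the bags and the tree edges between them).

Treewidth 3.
Bags: B1 = {0, 1, 3, 5}  B2 = {0, 1, 3, 4}  B3 = {1, 2, 3, 5}  B4 = {0, 3, 5, 6}
Tree: B1–B2, B1–B3, B1–B4

Every bag has size at most 4, so the width is 4 − 1 = 3 and tw(G) ≤ 3. On the other hand G contains the 4-clique {0, 1, 3, 4}. A clique must lie in a single bag of any decomposition, so no decomposition can have width below 3. Therefore the treewidth is 3.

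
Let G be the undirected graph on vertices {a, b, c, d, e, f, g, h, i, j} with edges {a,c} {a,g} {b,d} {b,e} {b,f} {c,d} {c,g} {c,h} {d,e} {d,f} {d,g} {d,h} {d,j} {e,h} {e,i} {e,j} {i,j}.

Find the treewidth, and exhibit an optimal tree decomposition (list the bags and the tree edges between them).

Each bag holds 3 vertices, so the decomposition has width 2, which upper-bounds the treewidth. Conversely, {c, d, g} is a clique of size 3, and the vertices of any clique must share a bag in every tree decomposition; so some bag has ≥ 3 vertices and tw(G) ≥ 2. The upper and lower bounds meet at 2, so that is the treewidth.

Treewidth 2.
One such decomposition:
Bags: B1 = {b, d, e}  B2 = {d, e, j}  B3 = {e, i, j}  B4 = {d, e, h}  B5 = {c, d, h}  B6 = {b, d, f}  B7 = {c, d, g}  B8 = {a, c, g}
Tree: B1–B2, B2–B3, B2–B4, B4–B5, B1–B6, B5–B7, B7–B8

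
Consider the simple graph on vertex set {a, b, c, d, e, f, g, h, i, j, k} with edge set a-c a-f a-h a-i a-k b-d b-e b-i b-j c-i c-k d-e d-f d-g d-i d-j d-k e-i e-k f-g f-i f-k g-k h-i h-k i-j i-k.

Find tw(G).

A width-3 tree decomposition is:
Bags: B1 = {d, f, i, k}  B2 = {d, e, i, k}  B3 = {a, f, i, k}  B4 = {d, f, g, k}  B5 = {a, h, i, k}  B6 = {b, d, e, i}  B7 = {a, c, i, k}  B8 = {b, d, i, j}
Tree: B1–B2, B1–B3, B1–B4, B3–B5, B2–B6, B3–B7, B6–B8
Every bag has size at most 4, so the width is 4 − 1 = 3 and tw(G) ≤ 3. For the lower bound, the 4 vertices {d, f, g, k} are pairwise adjacent, and any tree decomposition puts a clique entirely inside one bag — forcing width ≥ 3. Therefore the treewidth is 3.

3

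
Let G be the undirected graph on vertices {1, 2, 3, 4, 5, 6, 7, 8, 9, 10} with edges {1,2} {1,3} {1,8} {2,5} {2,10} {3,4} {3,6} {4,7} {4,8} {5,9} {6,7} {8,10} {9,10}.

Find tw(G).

A width-2 tree decomposition is:
Bags: B1 = {4, 6, 7}  B2 = {3, 4, 6}  B3 = {3, 4, 8}  B4 = {1, 3, 8}  B5 = {1, 8, 10}  B6 = {1, 2, 10}  B7 = {2, 9, 10}  B8 = {2, 5, 9}
Tree: B1–B2, B2–B3, B3–B4, B4–B5, B5–B6, B6–B7, B7–B8
Every bag has size at most 3, so the width is 3 − 1 = 2 and tw(G) ≤ 2. For the lower bound, G contains the cycle 7–6–3–4–7, so G is not a forest; only forests have treewidth ≤ 1, hence tw(G) ≥ 2. The upper and lower bounds meet at 2, so that is the treewidth.

2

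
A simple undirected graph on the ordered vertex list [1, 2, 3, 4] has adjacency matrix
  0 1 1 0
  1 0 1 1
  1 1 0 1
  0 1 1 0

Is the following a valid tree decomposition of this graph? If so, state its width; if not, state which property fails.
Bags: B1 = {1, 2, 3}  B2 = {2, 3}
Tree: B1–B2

No — vertex 4 appears in no bag.

A tree decomposition must satisfy three properties: every vertex lies in some bag; for every edge, both endpoints lie together in some bag; and for every vertex, the bags containing it form a connected subtree. Here vertex 4 appears in no bag, so the decomposition is invalid.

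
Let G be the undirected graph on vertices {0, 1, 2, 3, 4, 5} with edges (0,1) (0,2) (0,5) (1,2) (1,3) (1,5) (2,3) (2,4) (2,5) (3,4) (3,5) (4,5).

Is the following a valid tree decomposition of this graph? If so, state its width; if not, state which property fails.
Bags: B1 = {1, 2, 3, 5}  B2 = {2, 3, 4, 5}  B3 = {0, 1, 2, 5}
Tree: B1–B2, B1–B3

Vertex coverage: the bags together contain {0, 1, 2, 3, 4, 5}, the full vertex set. Edge coverage: each edge of G has both endpoints in at least one bag. Running intersection: for every vertex, the bags containing it form a connected subtree. All three properties hold, so this is a valid tree decomposition of width max|bag| − 1 = 3, and hence tw(G) ≤ 3.

Yes; width 3.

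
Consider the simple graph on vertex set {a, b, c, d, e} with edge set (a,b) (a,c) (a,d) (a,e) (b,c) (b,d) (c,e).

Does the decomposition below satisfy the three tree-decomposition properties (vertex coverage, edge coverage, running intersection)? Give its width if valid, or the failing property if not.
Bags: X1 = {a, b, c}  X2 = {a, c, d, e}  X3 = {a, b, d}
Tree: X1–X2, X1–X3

No — bags containing vertex d are not connected in the tree.

A tree decomposition must satisfy three properties: every vertex lies in some bag; for every edge, both endpoints lie together in some bag; and for every vertex, the bags containing it form a connected subtree. Here bags containing vertex d are not connected in the tree, so the decomposition is invalid.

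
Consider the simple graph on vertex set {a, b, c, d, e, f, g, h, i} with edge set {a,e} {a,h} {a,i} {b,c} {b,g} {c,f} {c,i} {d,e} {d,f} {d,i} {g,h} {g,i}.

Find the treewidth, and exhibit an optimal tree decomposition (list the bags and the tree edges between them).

Every bag has size at most 4, so the width is 4 − 1 = 3 and tw(G) ≤ 3. For the lower bound: the 4 vertex sets {b,c,f}, {g}, {i}, {a,d,e,h} are disjoint, each induces a connected subgraph, and every pair is joined by at least one edge of G. Contracting each set to a single vertex therefore yields K_{4} as a minor, and since treewidth is minor-monotone, tw(G) ≥ tw(K_{4}) = 3. Hence tw(G) = 3 exactly.

Treewidth 3.
One such decomposition:
Bags: B1 = {b, c, f, g}  B2 = {c, f, g, i}  B3 = {d, f, g, i}  B4 = {d, g, h, i}  B5 = {a, d, h, i}  B6 = {a, d, e, h}
Tree: B1–B2, B2–B3, B3–B4, B4–B5, B5–B6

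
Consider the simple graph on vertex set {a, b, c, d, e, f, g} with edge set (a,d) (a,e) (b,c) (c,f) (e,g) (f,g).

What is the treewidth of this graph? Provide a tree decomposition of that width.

Each bag holds 2 vertices, so the decomposition has width 1, which upper-bounds the treewidth. Any graph with an edge has treewidth ≥ 1, and G has the edge d–a. Therefore the treewidth is 1.

Treewidth 1.
One optimal decomposition is:
Bags: B1 = {a, d}  B2 = {a, e}  B3 = {e, g}  B4 = {f, g}  B5 = {c, f}  B6 = {b, c}
Tree: B1–B2, B2–B3, B3–B4, B4–B5, B5–B6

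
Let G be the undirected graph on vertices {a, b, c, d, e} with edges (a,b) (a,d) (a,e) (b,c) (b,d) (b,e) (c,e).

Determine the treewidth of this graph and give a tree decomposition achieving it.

Treewidth 2.
Bags: B1 = {b, c, e}  B2 = {a, b, e}  B3 = {a, b, d}
Tree: B1–B2, B2–B3

The largest bag has 3 vertices, giving width 2; this decomposition certifies tw(G) ≤ 2. On the other hand G contains the 3-clique {a, b, d}. A clique must lie in a single bag of any decomposition, so no decomposition can have width below 2. Therefore the treewidth is 2.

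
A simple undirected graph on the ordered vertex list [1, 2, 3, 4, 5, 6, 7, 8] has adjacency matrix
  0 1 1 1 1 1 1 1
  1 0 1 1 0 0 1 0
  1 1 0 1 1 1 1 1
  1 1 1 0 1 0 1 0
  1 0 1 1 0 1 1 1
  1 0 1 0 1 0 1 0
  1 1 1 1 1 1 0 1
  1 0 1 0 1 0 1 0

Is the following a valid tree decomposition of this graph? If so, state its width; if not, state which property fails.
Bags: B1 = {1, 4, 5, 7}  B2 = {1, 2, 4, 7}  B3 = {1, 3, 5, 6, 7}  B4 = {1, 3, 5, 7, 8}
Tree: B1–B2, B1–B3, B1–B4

No — edge (3,4) lies in no bag.

A tree decomposition must satisfy three properties: every vertex lies in some bag; for every edge, both endpoints lie together in some bag; and for every vertex, the bags containing it form a connected subtree. Here edge (3,4) lies in no bag, so the decomposition is invalid.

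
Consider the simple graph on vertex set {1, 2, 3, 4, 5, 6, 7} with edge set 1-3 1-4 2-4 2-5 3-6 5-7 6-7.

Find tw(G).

2

A width-2 tree decomposition is:
Bags: B1 = {2, 4, 5}  B2 = {1, 4, 5}  B3 = {1, 3, 5}  B4 = {3, 5, 6}  B5 = {5, 6, 7}
Tree: B1–B2, B2–B3, B3–B4, B4–B5
The largest bag has 3 vertices, giving width 2; this decomposition certifies tw(G) ≤ 2. Since 5–2–4–1–3–6–7–5 is a cycle in G, G is not acyclic. Forests are exactly the graphs of treewidth ≤ 1, so tw(G) ≥ 2. Combining the bounds, tw(G) = 2.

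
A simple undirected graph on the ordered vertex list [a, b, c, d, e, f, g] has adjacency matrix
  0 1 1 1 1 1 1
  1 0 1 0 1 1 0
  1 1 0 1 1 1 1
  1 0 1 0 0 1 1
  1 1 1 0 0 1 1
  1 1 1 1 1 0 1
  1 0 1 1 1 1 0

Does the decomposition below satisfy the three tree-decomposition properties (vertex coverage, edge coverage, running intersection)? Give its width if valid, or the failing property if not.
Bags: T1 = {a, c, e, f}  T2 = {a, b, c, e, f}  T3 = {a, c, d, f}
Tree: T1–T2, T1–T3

No — vertex g appears in no bag.

A tree decomposition must satisfy three properties: every vertex lies in some bag; for every edge, both endpoints lie together in some bag; and for every vertex, the bags containing it form a connected subtree. Here vertex g appears in no bag, so the decomposition is invalid.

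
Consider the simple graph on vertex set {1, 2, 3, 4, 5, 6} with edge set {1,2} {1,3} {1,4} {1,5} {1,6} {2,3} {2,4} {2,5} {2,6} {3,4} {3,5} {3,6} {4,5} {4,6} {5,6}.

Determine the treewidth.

5

A width-5 tree decomposition is:
Bags: B1 = {1, 2, 3, 4, 5, 6}
Tree: (single bag)
With just one bag of size 6, the width is 6 − 1 = 5, so tw(G) ≤ 5. Conversely, {1, 2, 3, 4, 5, 6} is a clique of size 6, and the vertices of any clique must share a bag in every tree decomposition; so some bag has ≥ 6 vertices and tw(G) ≥ 5. Hence tw(G) = 5 exactly.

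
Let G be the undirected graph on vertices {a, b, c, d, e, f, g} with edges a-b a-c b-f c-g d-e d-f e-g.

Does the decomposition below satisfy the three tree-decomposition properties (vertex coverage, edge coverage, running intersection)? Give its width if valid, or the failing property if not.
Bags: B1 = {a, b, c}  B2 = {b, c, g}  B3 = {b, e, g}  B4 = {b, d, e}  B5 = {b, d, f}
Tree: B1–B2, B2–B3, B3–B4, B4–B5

Vertex coverage: the bags together contain {a, b, c, d, e, f, g}, the full vertex set. Edge coverage: each edge of G has both endpoints in at least one bag. Running intersection: for every vertex, the bags containing it form a connected subtree. All three properties hold, so this is a valid tree decomposition of width max|bag| − 1 = 2, and hence tw(G) ≤ 2.

Yes; width 2.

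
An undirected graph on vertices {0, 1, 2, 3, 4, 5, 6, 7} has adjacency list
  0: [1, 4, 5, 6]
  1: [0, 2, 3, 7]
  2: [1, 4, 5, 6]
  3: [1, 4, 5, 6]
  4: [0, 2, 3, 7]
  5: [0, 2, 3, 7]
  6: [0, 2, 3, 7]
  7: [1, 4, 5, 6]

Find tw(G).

A width-4 tree decomposition is:
Bags: B1 = {0, 1, 4, 5, 6}  B2 = {1, 4, 5, 6, 7}  B3 = {1, 2, 4, 5, 6}  B4 = {1, 3, 4, 5, 6}
Tree: B1–B2, B2–B3, B3–B4
Each bag holds 5 vertices, so the decomposition has width 4, which upper-bounds the treewidth. For the lower bound: the 5 vertex sets {0,5}, {6,7}, {2,4}, {1}, {3} are disjoint, each induces a connected subgraph, and every pair is joined by at least one edge of G. Contracting each set to a single vertex therefore yields K_{5} as a minor, and since treewidth is minor-monotone, tw(G) ≥ tw(K_{5}) = 4. Therefore the treewidth is 4.

4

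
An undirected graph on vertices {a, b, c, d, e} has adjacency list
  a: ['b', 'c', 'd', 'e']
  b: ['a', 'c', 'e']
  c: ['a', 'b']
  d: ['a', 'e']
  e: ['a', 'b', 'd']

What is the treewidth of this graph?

A width-2 tree decomposition is:
Bags: B1 = {a, b, c}  B2 = {a, b, e}  B3 = {a, d, e}
Tree: B1–B2, B2–B3
Each bag holds 3 vertices, so the decomposition has width 2, which upper-bounds the treewidth. On the other hand G contains the 3-clique {a, d, e}. A clique must lie in a single bag of any decomposition, so no decomposition can have width below 2. Therefore the treewidth is 2.

2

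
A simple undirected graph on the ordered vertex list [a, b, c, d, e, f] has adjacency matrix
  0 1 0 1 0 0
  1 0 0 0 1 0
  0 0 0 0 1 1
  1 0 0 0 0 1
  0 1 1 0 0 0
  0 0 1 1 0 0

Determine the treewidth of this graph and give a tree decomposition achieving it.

Treewidth 2.
One such decomposition:
Bags: B1 = {c, d, f}  B2 = {c, d, e}  B3 = {b, d, e}  B4 = {a, b, d}
Tree: B1–B2, B2–B3, B3–B4

The largest bag has 3 vertices, giving width 2; this decomposition certifies tw(G) ≤ 2. Since d–f–c–e–b–a–d is a cycle in G, G is not acyclic. Forests are exactly the graphs of treewidth ≤ 1, so tw(G) ≥ 2. Hence tw(G) = 2 exactly.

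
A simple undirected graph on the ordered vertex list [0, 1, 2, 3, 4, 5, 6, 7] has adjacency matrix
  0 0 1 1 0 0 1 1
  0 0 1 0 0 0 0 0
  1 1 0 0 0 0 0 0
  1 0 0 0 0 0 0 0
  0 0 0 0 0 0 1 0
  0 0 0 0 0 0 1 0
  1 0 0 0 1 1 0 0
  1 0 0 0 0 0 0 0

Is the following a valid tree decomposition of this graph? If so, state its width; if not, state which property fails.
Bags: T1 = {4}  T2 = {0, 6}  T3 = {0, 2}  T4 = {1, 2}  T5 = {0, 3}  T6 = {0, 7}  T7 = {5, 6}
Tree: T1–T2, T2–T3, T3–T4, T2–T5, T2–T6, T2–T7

A tree decomposition must satisfy three properties: every vertex lies in some bag; for every edge, both endpoints lie together in some bag; and for every vertex, the bags containing it form a connected subtree. Here edge (6,4) lies in no bag, so the decomposition is invalid.

No — edge (6,4) lies in no bag.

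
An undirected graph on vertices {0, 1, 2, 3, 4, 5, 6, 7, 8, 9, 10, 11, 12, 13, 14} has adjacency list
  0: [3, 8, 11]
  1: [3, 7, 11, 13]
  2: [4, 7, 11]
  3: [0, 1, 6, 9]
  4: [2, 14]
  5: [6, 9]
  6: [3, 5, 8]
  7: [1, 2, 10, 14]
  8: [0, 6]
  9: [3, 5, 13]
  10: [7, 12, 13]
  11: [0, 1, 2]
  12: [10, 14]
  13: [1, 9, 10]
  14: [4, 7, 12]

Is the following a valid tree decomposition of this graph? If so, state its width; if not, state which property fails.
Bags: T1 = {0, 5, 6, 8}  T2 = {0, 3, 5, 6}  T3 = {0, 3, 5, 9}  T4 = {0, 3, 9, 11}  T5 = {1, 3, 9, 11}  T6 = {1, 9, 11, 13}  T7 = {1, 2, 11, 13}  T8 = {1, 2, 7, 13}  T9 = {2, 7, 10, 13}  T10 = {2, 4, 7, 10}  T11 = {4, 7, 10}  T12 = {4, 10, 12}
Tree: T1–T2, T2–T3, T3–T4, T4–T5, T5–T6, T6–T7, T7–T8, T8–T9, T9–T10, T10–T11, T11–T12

A tree decomposition must satisfy three properties: every vertex lies in some bag; for every edge, both endpoints lie together in some bag; and for every vertex, the bags containing it form a connected subtree. Here vertex 14 appears in no bag, so the decomposition is invalid.

No — vertex 14 appears in no bag.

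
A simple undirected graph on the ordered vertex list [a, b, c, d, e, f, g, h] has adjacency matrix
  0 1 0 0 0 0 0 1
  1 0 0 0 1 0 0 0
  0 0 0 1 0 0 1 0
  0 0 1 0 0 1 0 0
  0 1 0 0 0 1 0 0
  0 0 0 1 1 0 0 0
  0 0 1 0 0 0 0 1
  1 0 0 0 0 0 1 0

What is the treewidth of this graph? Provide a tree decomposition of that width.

Each bag holds 3 vertices, so the decomposition has width 2, which upper-bounds the treewidth. Since a–h–g–c–d–f–e–b–a is a cycle in G, G is not acyclic. Forests are exactly the graphs of treewidth ≤ 1, so tw(G) ≥ 2. Combining the bounds, tw(G) = 2.

Treewidth 2.
One optimal decomposition is:
Bags: B1 = {a, g, h}  B2 = {a, c, g}  B3 = {a, c, d}  B4 = {a, d, f}  B5 = {a, e, f}  B6 = {a, b, e}
Tree: B1–B2, B2–B3, B3–B4, B4–B5, B5–B6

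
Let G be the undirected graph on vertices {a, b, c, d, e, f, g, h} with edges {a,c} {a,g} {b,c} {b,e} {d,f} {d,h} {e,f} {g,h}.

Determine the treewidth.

2

A width-2 tree decomposition is:
Bags: B1 = {b, e, f}  B2 = {b, d, f}  B3 = {b, d, h}  B4 = {b, g, h}  B5 = {a, b, g}  B6 = {a, b, c}
Tree: B1–B2, B2–B3, B3–B4, B4–B5, B5–B6
Each bag holds 3 vertices, so the decomposition has width 2, which upper-bounds the treewidth. For the lower bound, G contains the cycle b–e–f–d–h–g–a–c–b, so G is not a forest; only forests have treewidth ≤ 1, hence tw(G) ≥ 2. The upper and lower bounds meet at 2, so that is the treewidth.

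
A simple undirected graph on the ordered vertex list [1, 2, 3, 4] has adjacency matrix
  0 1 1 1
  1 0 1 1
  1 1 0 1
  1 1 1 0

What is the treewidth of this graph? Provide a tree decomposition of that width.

Treewidth 3.
One such decomposition:
Bags: B1 = {1, 2, 3, 4}
Tree: (single bag)

A single bag containing all 4 vertices is trivially a valid decomposition of width 3. On the other hand G contains the 4-clique {1, 2, 3, 4}. A clique must lie in a single bag of any decomposition, so no decomposition can have width below 3. The upper and lower bounds meet at 3, so that is the treewidth.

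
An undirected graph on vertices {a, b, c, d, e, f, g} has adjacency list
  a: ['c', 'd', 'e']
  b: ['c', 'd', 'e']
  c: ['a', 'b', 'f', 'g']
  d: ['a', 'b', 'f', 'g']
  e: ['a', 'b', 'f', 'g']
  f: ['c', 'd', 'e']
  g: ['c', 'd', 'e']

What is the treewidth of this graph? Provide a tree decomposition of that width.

Treewidth 3.
Bags: B1 = {a, c, d, e}  B2 = {b, c, d, e}  B3 = {c, d, e, g}  B4 = {c, d, e, f}
Tree: B1–B2, B2–B3, B3–B4

Each bag holds 4 vertices, so the decomposition has width 3, which upper-bounds the treewidth. For the lower bound: the 4 vertex sets {a,c}, {b,d}, {e}, {g} are disjoint, each induces a connected subgraph, and every pair is joined by at least one edge of G. Contracting each set to a single vertex therefore yields K_{4} as a minor, and since treewidth is minor-monotone, tw(G) ≥ tw(K_{4}) = 3. The upper and lower bounds meet at 3, so that is the treewidth.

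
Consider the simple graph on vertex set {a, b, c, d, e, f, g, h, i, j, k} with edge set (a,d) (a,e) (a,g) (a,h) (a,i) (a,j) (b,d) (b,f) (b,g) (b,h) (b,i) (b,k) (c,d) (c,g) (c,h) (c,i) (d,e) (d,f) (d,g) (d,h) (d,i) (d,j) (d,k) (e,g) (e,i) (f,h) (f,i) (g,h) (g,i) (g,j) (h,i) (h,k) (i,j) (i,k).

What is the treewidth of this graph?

A width-4 tree decomposition is:
Bags: B1 = {a, d, e, g, i}  B2 = {a, d, g, i, j}  B3 = {a, d, g, h, i}  B4 = {c, d, g, h, i}  B5 = {b, d, g, h, i}  B6 = {b, d, h, i, k}  B7 = {b, d, f, h, i}
Tree: B1–B2, B1–B3, B3–B4, B3–B5, B5–B6, B5–B7
Every bag has size at most 5, so the width is 5 − 1 = 4 and tw(G) ≤ 4. For the lower bound, the 5 vertices {a, d, g, i, j} are pairwise adjacent, and any tree decomposition puts a clique entirely inside one bag — forcing width ≥ 4. Combining the bounds, tw(G) = 4.

4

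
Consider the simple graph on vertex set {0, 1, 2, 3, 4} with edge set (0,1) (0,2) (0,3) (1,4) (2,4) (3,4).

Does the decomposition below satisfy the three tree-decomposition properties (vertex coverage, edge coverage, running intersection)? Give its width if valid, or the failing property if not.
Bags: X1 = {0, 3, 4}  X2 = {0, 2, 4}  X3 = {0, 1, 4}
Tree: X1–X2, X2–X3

Yes; width 2.

Checking the three conditions: (i) the bags cover all of {0, 1, 2, 3, 4}; (ii) for each edge, some bag contains both endpoints; (iii) the bags containing any fixed vertex form a subtree. All hold, so the decomposition is valid with width 3 − 1 = 2.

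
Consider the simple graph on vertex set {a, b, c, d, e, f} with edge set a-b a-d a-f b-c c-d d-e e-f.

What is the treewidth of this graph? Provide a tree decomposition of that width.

Every bag has size at most 3, so the width is 3 − 1 = 2 and tw(G) ≤ 2. For the lower bound, G contains the cycle c–b–a–d–c, so G is not a forest; only forests have treewidth ≤ 1, hence tw(G) ≥ 2. The upper and lower bounds meet at 2, so that is the treewidth.

Treewidth 2.
One optimal decomposition is:
Bags: B1 = {b, c, d}  B2 = {a, b, d}  B3 = {a, d, e}  B4 = {a, e, f}
Tree: B1–B2, B2–B3, B3–B4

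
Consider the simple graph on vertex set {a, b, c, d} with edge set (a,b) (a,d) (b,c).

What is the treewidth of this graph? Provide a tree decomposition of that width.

Treewidth 1.
One such decomposition:
Bags: B1 = {a, b}  B2 = {b, c}  B3 = {a, d}
Tree: B1–B2, B1–B3

The largest bag has 2 vertices, giving width 1; this decomposition certifies tw(G) ≤ 1. Any graph with an edge has treewidth ≥ 1, and G has the edge b–a. The upper and lower bounds meet at 1, so that is the treewidth.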